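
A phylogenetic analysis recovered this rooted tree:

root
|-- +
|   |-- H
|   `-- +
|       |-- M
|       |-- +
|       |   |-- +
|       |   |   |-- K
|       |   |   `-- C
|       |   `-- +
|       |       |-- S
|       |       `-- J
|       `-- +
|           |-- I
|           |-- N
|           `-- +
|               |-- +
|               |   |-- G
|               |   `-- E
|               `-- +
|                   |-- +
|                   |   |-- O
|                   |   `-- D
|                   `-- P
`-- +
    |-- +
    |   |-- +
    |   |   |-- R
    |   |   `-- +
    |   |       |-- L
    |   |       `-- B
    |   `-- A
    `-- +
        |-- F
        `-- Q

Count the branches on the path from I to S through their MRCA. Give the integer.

5

The MRCA of I and S is the node subtending (M,((K,C),(S,J)),(I,N,((G,E),((O,D),P)))).
From I up to that node: 2 branches. From S up to the same node: 3 branches. Total: 2 + 3 = 5.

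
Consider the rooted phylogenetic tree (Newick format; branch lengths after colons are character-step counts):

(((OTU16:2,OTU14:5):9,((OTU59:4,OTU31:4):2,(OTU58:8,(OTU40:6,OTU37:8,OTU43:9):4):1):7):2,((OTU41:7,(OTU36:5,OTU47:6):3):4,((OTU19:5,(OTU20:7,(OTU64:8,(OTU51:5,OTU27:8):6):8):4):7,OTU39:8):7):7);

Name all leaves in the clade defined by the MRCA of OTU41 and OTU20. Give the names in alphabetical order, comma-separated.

OTU19, OTU20, OTU27, OTU36, OTU39, OTU41, OTU47, OTU51, OTU64

Tracing OTU41: it sits inside (OTU41,(OTU36,OTU47)).
Tracing OTU20: it sits inside (OTU20,(OTU64,(OTU51,OTU27))).
The smallest clade enclosing both is ((OTU41,(OTU36,OTU47)),((OTU19,(OTU20,(OTU64,(OTU51,OTU27)))),OTU39)); the answer is its 9 terminal taxa in alphabetical order.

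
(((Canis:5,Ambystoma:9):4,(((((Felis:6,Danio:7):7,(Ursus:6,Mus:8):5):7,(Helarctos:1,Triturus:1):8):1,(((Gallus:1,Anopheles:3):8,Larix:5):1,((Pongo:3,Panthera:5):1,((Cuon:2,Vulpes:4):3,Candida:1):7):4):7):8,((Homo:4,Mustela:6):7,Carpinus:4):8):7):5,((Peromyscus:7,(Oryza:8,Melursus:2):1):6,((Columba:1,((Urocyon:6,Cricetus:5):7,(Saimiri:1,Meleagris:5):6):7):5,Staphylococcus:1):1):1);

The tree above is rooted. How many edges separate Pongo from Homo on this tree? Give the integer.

The MRCA of Pongo and Homo is the node subtending (((((Felis,Danio),(Ursus,Mus)),(Helarctos,Triturus)),(((Gallus,Anopheles),Larix),((Pongo,Panthera),((Cuon,Vulpes),Candida)))),((Homo,Mustela),Carpinus)).
From Pongo up to that node: 5 branches. From Homo up to the same node: 3 branches. Total: 5 + 3 = 8.

8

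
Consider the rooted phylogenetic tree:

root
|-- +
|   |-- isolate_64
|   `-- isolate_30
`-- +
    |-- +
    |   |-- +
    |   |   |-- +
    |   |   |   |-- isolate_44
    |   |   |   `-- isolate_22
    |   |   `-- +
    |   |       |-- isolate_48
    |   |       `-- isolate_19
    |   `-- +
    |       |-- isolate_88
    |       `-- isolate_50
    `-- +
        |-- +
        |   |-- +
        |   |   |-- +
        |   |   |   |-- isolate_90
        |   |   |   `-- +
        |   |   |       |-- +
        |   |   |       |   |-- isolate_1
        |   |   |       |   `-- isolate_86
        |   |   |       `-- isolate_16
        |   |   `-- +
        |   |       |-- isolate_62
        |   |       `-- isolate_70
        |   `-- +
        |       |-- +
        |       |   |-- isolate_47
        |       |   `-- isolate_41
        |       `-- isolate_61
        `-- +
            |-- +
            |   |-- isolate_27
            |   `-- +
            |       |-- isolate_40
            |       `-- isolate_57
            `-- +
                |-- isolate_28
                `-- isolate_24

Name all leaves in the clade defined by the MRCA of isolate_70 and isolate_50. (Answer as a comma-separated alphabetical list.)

Tracing isolate_70: it sits inside (isolate_62,isolate_70).
Tracing isolate_50: it sits inside (isolate_88,isolate_50).
The smallest clade enclosing both is ((((isolate_44,isolate_22),(isolate_48,isolate_19)),(isolate_88,isolate_50)),((((isolate_90,((isolate_1,isolate_86),isolate_16)),(isolate_62,isolate_70)),((isolate_47,isolate_41),isolate_61)),((isolate_27,(isolate_40,isolate_57)),(isolate_28,isolate_24)))); the answer is its 20 terminal taxa in alphabetical order.

isolate_1, isolate_16, isolate_19, isolate_22, isolate_24, isolate_27, isolate_28, isolate_40, isolate_41, isolate_44, isolate_47, isolate_48, isolate_50, isolate_57, isolate_61, isolate_62, isolate_70, isolate_86, isolate_88, isolate_90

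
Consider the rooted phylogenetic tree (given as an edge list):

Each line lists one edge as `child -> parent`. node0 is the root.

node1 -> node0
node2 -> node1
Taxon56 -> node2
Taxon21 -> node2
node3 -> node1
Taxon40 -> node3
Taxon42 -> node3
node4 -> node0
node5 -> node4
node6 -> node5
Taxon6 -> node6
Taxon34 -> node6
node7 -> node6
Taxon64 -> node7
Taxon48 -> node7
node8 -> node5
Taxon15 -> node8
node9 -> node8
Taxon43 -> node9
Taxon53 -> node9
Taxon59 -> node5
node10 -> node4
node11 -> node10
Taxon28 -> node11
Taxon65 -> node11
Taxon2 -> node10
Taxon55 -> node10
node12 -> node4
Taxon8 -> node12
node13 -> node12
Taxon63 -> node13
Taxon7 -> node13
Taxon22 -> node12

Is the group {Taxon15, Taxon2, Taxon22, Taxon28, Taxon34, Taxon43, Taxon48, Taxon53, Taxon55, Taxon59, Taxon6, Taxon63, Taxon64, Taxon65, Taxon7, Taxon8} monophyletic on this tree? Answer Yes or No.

The most recent common ancestor of these taxa subtends (((Taxon6,Taxon34,(Taxon64,Taxon48)),(Taxon15,(Taxon43,Taxon53)),Taxon59),((Taxon28,Taxon65),Taxon2,Taxon55),(Taxon8,(Taxon63,Taxon7),Taxon22)).
That clade has exactly 16 tips — every listed taxon and nothing else — so the group is monophyletic.

Yes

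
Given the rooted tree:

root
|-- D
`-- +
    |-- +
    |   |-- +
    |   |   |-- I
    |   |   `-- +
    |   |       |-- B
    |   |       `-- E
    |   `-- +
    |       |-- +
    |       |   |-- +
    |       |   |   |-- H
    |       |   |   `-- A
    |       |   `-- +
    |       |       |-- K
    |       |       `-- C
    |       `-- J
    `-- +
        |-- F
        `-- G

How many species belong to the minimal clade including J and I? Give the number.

8

The MRCA of J and I is the node subtending ((I,(B,E)),(((H,A),(K,C)),J)).
That clade contains 8 terminal taxa: A, B, C, E, H, I, J, K.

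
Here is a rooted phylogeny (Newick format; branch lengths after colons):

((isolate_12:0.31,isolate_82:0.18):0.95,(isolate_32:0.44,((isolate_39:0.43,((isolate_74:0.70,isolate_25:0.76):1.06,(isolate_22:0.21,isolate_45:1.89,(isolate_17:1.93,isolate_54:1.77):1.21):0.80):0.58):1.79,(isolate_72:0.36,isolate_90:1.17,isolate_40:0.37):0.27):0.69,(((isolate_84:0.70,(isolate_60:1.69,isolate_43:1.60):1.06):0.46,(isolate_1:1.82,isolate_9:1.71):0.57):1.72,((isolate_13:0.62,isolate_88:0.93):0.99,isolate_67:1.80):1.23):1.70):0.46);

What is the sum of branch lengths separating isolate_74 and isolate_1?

10.63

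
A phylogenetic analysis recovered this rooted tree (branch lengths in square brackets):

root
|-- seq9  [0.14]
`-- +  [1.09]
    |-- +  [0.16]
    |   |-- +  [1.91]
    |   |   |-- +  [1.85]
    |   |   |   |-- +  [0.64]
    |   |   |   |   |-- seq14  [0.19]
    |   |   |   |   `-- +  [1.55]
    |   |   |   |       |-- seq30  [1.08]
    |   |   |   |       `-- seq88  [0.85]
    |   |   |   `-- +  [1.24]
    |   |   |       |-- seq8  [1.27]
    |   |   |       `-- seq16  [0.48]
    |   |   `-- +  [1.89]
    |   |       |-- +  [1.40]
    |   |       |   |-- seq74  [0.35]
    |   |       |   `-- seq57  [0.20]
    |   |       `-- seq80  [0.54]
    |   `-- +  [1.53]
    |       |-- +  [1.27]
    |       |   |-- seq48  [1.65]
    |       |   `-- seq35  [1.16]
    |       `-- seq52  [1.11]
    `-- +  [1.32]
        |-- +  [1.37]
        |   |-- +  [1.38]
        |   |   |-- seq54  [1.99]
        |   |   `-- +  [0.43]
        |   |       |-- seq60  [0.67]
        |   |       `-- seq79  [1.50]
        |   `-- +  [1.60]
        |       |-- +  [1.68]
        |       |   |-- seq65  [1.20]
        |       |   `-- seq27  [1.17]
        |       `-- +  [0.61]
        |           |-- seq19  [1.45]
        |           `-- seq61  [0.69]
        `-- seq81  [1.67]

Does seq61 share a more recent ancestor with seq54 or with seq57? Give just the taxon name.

The MRCA of seq61 and seq54 subtends ((seq54,(seq60,seq79)),((seq65,seq27),(seq19,seq61))) (7 taxa).
The MRCA of seq61 and seq57 subtends (((((seq14,(seq30,seq88)),(seq8,seq16)),((seq74,seq57),seq80)),((seq48,seq35),seq52)),(((seq54,(seq60,seq79)),((seq65,seq27),(seq19,seq61))),seq81)) (19 taxa).
The first is nested inside the second, so seq61 shares a more recent common ancestor with seq54.

seq54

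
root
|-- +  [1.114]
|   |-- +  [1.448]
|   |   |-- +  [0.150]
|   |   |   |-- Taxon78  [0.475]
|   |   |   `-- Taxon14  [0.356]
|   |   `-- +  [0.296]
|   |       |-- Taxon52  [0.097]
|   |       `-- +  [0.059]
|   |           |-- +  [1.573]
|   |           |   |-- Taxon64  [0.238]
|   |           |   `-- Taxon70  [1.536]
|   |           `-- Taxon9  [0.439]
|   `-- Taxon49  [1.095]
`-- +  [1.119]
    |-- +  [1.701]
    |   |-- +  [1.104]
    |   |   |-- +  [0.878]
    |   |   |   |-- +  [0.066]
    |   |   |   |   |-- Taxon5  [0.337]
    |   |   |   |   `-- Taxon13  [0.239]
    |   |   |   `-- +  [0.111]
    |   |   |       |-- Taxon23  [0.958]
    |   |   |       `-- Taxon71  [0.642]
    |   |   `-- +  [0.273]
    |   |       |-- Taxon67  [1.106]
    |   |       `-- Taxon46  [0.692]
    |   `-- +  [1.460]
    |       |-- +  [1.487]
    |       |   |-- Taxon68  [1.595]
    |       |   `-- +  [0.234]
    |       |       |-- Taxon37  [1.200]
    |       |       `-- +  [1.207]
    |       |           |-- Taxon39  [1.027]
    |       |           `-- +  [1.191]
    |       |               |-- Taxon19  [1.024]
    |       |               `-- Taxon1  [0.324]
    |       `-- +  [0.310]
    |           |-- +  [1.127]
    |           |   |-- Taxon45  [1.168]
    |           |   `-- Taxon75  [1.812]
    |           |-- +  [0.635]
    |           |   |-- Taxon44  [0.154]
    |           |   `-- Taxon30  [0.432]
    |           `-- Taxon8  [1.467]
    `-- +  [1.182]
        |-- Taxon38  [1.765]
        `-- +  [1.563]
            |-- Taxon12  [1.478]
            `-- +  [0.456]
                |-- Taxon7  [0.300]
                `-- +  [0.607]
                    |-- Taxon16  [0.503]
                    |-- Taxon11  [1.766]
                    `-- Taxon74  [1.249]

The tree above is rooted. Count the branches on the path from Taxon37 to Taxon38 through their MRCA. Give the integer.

The MRCA of Taxon37 and Taxon38 is the node subtending (((((Taxon5,Taxon13),(Taxon23,Taxon71)),(Taxon67,Taxon46)),((Taxon68,(Taxon37,(Taxon39,(Taxon19,Taxon1)))),((Taxon45,Taxon75),(Taxon44,Taxon30),Taxon8))),(Taxon38,(Taxon12,(Taxon7,(Taxon16,Taxon11,Taxon74))))).
From Taxon37 up to that node: 5 branches. From Taxon38 up to the same node: 2 branches. Total: 5 + 2 = 7.

7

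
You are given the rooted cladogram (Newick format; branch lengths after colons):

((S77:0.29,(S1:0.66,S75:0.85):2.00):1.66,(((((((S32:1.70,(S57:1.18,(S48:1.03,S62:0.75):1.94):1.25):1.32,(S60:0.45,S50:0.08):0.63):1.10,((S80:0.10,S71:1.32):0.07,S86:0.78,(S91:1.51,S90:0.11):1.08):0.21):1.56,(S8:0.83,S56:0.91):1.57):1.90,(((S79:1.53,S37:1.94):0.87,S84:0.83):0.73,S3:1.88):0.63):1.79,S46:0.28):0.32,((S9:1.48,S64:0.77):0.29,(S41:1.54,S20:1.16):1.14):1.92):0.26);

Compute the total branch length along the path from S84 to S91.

The path runs S84 → … → MRCA → … → S91; the MRCA is the node subtending (((((S32,(S57,(S48,S62))),(S60,S50)),((S80,S71),S86,(S91,S90))),(S8,S56)),(((S79,S37),S84),S3)).
Branch lengths along that path: 0.83 + 0.73 + 0.63 + 1.90 + 1.56 + 0.21 + 1.08 + 1.51 = 8.45.

8.45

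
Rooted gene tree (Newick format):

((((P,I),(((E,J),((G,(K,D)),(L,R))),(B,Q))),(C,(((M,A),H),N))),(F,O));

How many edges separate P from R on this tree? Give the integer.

The MRCA of P and R is the node subtending ((P,I),(((E,J),((G,(K,D)),(L,R))),(B,Q))).
From P up to that node: 2 branches. From R up to the same node: 5 branches. Total: 2 + 5 = 7.

7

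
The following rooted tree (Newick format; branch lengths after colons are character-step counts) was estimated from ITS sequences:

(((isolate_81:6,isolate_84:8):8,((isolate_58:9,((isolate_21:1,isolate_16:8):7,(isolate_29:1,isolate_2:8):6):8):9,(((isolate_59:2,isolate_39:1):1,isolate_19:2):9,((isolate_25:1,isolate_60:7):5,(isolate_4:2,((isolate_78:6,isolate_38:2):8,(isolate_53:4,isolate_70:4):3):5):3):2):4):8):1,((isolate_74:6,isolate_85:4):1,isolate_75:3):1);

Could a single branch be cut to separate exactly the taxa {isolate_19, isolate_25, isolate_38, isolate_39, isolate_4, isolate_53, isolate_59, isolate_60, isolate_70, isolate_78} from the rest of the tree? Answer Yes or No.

The most recent common ancestor of these taxa subtends (((isolate_59,isolate_39),isolate_19),((isolate_25,isolate_60),(isolate_4,((isolate_78,isolate_38),(isolate_53,isolate_70))))).
That clade has exactly 10 tips — every listed taxon and nothing else — so the group is monophyletic.

Yes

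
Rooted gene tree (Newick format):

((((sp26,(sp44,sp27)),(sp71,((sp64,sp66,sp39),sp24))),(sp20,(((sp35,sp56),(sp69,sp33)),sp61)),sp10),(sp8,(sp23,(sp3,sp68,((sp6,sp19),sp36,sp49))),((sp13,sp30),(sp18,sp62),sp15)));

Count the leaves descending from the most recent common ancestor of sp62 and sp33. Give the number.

28

The MRCA of sp62 and sp33 is the root, so the clade is the entire tree.
That clade contains 28 terminal taxa: sp10, sp13, sp15, sp18, sp19, sp20, sp23, sp24, sp26, sp27, sp3, sp30, sp33, sp35, sp36, sp39, sp44, sp49, sp56, sp6, sp61, sp62, sp64, sp66, sp68, sp69, sp71, sp8.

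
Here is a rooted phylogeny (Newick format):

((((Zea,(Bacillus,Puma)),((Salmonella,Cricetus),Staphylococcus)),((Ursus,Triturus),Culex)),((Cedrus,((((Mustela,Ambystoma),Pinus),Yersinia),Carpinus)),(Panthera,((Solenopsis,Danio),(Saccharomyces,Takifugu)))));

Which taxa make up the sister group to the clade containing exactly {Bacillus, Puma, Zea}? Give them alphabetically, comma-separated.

Cricetus, Salmonella, Staphylococcus

The clade containing exactly {Bacillus, Puma, Zea} attaches to the tree at the node subtending ((Zea,(Bacillus,Puma)),((Salmonella,Cricetus),Staphylococcus)).
The other lineage descending from that same node — the sister group — is ((Salmonella,Cricetus),Staphylococcus); its 3 tips in alphabetical order are the answer.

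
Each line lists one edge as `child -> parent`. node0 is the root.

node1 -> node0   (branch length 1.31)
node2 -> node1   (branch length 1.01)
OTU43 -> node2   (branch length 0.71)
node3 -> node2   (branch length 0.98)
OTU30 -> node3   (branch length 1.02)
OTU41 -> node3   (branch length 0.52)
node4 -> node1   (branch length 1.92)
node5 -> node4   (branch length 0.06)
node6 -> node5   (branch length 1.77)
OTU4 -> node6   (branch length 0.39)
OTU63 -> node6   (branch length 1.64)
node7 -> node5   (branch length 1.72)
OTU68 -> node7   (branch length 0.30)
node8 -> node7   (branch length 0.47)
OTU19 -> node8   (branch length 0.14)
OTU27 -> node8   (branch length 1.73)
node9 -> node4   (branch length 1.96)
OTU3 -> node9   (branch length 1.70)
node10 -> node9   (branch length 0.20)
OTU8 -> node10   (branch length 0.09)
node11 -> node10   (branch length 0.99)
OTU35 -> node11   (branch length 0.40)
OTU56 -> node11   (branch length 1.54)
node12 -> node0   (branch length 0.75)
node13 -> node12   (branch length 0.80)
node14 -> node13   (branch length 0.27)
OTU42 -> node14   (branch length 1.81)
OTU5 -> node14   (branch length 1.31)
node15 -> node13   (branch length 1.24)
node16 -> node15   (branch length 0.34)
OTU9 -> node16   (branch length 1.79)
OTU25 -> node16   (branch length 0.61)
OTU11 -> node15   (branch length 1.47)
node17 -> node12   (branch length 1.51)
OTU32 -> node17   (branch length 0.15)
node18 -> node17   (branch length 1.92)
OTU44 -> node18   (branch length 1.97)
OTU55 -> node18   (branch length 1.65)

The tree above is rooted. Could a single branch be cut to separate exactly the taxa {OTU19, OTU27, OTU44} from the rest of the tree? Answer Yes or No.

The MRCA of the listed taxa is the root, so the smallest clade containing them is the whole tree.
That clade also contains OTU11, OTU25, OTU3, OTU30, OTU32, OTU35, OTU4, OTU41, OTU42, OTU43, OTU5, OTU55, OTU56, OTU63, OTU68, OTU8, OTU9, which are not in the proposed group, so the group is not monophyletic.

No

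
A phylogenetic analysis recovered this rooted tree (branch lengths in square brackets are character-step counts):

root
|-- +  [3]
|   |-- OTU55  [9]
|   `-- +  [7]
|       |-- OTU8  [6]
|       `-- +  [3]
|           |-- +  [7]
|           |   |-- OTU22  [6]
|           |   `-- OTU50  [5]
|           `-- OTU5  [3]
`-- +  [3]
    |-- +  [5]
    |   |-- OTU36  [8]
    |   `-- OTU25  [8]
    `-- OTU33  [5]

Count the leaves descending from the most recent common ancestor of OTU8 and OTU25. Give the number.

The MRCA of OTU8 and OTU25 is the root, so the clade is the entire tree.
That clade contains 8 terminal taxa: OTU22, OTU25, OTU33, OTU36, OTU5, OTU50, OTU55, OTU8.

8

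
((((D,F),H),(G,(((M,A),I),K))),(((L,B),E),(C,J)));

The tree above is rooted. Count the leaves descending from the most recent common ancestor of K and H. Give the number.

8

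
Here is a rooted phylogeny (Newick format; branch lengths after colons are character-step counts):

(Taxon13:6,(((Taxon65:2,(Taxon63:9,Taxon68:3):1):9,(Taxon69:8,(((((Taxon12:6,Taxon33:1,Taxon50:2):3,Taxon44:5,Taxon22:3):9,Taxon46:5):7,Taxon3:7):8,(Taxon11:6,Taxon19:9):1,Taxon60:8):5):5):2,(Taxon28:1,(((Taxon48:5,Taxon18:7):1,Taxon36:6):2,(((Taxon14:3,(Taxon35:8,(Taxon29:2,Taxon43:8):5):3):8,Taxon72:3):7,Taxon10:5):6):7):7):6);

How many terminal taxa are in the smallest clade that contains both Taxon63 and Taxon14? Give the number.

24

The MRCA of Taxon63 and Taxon14 is the node subtending (((Taxon65,(Taxon63,Taxon68)),(Taxon69,(((((Taxon12,Taxon33,Taxon50),Taxon44,Taxon22),Taxon46),Taxon3),(Taxon11,Taxon19),Taxon60))),(Taxon28,(((Taxon48,Taxon18),Taxon36),(((Taxon14,(Taxon35,(Taxon29,Taxon43))),Taxon72),Taxon10)))).
That clade contains 24 terminal taxa: Taxon10, Taxon11, Taxon12, Taxon14, Taxon18, Taxon19, Taxon22, Taxon28, Taxon29, Taxon3, Taxon33, Taxon35, Taxon36, Taxon43, Taxon44, Taxon46, Taxon48, Taxon50, Taxon60, Taxon63, Taxon65, Taxon68, Taxon69, Taxon72.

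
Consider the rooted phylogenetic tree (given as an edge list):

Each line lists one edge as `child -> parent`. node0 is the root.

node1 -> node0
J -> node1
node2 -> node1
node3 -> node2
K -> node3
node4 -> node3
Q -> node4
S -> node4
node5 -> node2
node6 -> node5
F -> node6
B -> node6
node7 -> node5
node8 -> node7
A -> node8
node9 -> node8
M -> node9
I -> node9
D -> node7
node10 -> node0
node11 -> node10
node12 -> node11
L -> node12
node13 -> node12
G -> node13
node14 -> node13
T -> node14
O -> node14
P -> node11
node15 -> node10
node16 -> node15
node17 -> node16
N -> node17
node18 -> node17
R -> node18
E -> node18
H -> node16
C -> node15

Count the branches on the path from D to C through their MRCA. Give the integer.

The MRCA of D and C is the root of the tree.
From D up to that node: 5 branches. From C up to the same node: 3 branches. Total: 5 + 3 = 8.

8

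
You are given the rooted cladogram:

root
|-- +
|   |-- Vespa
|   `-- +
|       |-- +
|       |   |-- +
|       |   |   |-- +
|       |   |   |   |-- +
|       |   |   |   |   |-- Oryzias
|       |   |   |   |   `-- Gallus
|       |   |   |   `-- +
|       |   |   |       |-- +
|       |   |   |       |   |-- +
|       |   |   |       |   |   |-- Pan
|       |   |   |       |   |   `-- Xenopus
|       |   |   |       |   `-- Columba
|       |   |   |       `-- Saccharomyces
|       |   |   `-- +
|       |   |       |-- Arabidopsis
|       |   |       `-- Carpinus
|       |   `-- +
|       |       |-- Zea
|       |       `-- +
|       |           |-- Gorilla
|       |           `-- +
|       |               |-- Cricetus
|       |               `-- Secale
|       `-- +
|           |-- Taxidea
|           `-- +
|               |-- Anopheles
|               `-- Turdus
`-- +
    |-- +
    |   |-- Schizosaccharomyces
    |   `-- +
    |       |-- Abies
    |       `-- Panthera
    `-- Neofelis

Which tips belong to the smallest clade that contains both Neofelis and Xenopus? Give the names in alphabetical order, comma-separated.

Abies, Anopheles, Arabidopsis, Carpinus, Columba, Cricetus, Gallus, Gorilla, Neofelis, Oryzias, Pan, Panthera, Saccharomyces, Schizosaccharomyces, Secale, Taxidea, Turdus, Vespa, Xenopus, Zea

Tracing Neofelis: it sits inside ((Schizosaccharomyces,(Abies,Panthera)),Neofelis).
Tracing Xenopus: it sits inside (Pan,Xenopus).
The smallest clade enclosing both is the whole tree (their MRCA is the root), so the answer is all 20 tips in alphabetical order.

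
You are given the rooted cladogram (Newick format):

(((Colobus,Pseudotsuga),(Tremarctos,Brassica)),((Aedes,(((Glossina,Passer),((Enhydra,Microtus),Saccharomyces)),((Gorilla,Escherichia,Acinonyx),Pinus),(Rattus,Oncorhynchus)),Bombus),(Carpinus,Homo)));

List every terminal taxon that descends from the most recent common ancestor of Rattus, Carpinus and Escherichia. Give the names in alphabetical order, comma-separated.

Tracing Rattus: it sits inside (Rattus,Oncorhynchus).
Tracing Carpinus: it sits inside (Carpinus,Homo).
Tracing Escherichia: it sits inside (Gorilla,Escherichia,Acinonyx).
The smallest clade enclosing all 3 is ((Aedes,(((Glossina,Passer),((Enhydra,Microtus),Saccharomyces)),((Gorilla,Escherichia,Acinonyx),Pinus),(Rattus,Oncorhynchus)),Bombus),(Carpinus,Homo)); the answer is its 15 terminal taxa in alphabetical order.

Acinonyx, Aedes, Bombus, Carpinus, Enhydra, Escherichia, Glossina, Gorilla, Homo, Microtus, Oncorhynchus, Passer, Pinus, Rattus, Saccharomyces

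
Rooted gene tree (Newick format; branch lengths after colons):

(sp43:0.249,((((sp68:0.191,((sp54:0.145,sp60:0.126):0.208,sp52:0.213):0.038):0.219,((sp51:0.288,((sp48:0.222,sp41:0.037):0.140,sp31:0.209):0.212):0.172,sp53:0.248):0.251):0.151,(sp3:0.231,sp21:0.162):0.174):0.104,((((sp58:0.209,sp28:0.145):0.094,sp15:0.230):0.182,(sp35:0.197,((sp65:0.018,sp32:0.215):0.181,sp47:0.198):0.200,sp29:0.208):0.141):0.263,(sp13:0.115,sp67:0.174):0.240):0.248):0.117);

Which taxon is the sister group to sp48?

sp48 attaches to the tree at the node subtending (sp48,sp41).
The other lineage descending from that same node — the sister group — is the single tip sp41.

sp41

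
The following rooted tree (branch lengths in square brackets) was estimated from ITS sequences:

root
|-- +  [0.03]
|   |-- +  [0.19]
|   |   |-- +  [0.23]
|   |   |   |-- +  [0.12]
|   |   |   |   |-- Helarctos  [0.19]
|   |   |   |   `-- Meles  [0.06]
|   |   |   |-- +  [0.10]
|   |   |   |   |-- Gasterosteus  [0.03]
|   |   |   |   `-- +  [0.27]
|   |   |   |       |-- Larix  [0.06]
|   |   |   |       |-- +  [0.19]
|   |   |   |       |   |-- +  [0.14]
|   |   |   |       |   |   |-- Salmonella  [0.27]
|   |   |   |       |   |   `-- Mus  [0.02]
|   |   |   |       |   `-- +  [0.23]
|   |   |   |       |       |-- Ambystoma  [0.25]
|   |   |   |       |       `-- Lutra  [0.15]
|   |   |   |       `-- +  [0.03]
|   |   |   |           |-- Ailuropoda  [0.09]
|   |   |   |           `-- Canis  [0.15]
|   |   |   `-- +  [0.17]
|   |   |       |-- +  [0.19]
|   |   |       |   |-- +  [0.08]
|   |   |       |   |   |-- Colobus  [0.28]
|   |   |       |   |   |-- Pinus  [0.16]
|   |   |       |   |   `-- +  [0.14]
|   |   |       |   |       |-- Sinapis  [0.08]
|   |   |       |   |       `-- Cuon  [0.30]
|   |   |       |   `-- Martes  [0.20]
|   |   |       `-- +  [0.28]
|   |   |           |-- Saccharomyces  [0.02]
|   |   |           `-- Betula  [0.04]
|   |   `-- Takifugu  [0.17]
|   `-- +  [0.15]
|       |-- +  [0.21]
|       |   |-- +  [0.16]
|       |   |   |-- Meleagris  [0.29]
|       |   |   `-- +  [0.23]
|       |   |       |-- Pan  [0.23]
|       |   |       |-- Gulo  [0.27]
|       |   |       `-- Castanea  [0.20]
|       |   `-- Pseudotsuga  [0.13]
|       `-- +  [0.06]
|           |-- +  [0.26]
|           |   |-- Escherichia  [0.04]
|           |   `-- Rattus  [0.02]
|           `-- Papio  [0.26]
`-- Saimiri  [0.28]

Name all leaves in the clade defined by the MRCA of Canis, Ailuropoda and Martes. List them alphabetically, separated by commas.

Ailuropoda, Ambystoma, Betula, Canis, Colobus, Cuon, Gasterosteus, Helarctos, Larix, Lutra, Martes, Meles, Mus, Pinus, Saccharomyces, Salmonella, Sinapis

Tracing Canis: it sits inside (Ailuropoda,Canis).
Tracing Ailuropoda: it sits inside (Ailuropoda,Canis).
Tracing Martes: it sits inside ((Colobus,Pinus,(Sinapis,Cuon)),Martes).
The smallest clade enclosing all 3 is ((Helarctos,Meles),(Gasterosteus,(Larix,((Salmonella,Mus),(Ambystoma,Lutra)),(Ailuropoda,Canis))),(((Colobus,Pinus,(Sinapis,Cuon)),Martes),(Saccharomyces,Betula))); the answer is its 17 terminal taxa in alphabetical order.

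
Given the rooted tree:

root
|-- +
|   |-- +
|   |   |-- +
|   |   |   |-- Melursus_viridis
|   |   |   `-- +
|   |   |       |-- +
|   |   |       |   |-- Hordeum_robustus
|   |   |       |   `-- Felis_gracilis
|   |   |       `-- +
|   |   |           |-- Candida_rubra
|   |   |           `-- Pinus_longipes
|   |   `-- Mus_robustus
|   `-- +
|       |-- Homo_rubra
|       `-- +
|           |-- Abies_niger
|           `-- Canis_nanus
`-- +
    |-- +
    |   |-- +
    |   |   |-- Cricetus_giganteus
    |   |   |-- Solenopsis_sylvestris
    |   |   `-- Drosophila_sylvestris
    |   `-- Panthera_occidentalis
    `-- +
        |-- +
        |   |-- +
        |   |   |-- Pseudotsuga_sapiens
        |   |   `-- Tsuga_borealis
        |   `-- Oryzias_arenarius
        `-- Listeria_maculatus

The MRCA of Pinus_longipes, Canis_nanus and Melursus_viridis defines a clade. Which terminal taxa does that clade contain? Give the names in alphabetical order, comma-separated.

Abies_niger, Candida_rubra, Canis_nanus, Felis_gracilis, Homo_rubra, Hordeum_robustus, Melursus_viridis, Mus_robustus, Pinus_longipes

Tracing Pinus_longipes: it sits inside (Candida_rubra,Pinus_longipes).
Tracing Canis_nanus: it sits inside (Abies_niger,Canis_nanus).
Tracing Melursus_viridis: it sits inside (Melursus_viridis,((Hordeum_robustus,Felis_gracilis),(Candida_rubra,Pinus_longipes))).
The smallest clade enclosing all 3 is (((Melursus_viridis,((Hordeum_robustus,Felis_gracilis),(Candida_rubra,Pinus_longipes))),Mus_robustus),(Homo_rubra,(Abies_niger,Canis_nanus))); the answer is its 9 terminal taxa in alphabetical order.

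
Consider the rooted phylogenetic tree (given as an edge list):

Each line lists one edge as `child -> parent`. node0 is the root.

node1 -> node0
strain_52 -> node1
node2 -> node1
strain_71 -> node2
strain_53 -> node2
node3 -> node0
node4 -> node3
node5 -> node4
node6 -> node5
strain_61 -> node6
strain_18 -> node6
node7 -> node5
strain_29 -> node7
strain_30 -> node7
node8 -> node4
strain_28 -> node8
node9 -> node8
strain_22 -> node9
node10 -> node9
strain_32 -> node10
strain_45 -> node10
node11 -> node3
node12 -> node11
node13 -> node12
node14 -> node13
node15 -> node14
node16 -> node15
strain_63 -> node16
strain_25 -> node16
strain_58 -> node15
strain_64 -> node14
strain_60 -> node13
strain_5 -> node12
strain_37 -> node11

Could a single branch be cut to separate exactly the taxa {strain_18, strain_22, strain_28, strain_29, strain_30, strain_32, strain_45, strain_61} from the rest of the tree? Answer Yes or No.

Yes

The most recent common ancestor of these taxa subtends (((strain_61,strain_18),(strain_29,strain_30)),(strain_28,(strain_22,(strain_32,strain_45)))).
That clade has exactly 8 tips — every listed taxon and nothing else — so the group is monophyletic.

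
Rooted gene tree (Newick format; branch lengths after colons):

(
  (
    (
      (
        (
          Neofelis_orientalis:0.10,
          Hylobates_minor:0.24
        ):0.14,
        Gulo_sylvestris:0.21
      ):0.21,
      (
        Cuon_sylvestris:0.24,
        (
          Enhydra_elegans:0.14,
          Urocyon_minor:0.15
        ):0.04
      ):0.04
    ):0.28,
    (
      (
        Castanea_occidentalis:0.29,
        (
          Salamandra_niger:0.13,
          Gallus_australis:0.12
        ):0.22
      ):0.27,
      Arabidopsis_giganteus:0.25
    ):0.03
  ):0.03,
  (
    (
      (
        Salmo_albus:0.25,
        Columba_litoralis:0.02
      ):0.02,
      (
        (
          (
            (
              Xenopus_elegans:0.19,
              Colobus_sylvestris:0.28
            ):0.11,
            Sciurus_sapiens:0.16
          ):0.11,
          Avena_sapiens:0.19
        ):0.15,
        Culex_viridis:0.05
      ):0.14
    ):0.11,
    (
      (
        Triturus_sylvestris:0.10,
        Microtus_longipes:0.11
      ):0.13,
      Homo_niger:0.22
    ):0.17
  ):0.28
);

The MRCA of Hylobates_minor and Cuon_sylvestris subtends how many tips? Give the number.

6

The MRCA of Hylobates_minor and Cuon_sylvestris is the node subtending (((Neofelis_orientalis,Hylobates_minor),Gulo_sylvestris),(Cuon_sylvestris,(Enhydra_elegans,Urocyon_minor))).
That clade contains 6 terminal taxa: Cuon_sylvestris, Enhydra_elegans, Gulo_sylvestris, Hylobates_minor, Neofelis_orientalis, Urocyon_minor.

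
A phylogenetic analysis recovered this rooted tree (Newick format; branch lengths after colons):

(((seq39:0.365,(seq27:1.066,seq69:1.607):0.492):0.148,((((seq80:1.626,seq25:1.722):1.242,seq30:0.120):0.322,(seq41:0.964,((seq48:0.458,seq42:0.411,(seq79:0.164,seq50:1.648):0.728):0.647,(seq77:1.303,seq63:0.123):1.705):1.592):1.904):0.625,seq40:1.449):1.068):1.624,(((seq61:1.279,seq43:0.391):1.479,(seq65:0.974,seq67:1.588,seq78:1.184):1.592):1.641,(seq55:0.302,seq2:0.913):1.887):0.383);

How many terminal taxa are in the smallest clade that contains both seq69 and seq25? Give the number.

The MRCA of seq69 and seq25 is the node subtending ((seq39,(seq27,seq69)),((((seq80,seq25),seq30),(seq41,((seq48,seq42,(seq79,seq50)),(seq77,seq63)))),seq40)).
That clade contains 14 terminal taxa: seq25, seq27, seq30, seq39, seq40, seq41, seq42, seq48, seq50, seq63, seq69, seq77, seq79, seq80.

14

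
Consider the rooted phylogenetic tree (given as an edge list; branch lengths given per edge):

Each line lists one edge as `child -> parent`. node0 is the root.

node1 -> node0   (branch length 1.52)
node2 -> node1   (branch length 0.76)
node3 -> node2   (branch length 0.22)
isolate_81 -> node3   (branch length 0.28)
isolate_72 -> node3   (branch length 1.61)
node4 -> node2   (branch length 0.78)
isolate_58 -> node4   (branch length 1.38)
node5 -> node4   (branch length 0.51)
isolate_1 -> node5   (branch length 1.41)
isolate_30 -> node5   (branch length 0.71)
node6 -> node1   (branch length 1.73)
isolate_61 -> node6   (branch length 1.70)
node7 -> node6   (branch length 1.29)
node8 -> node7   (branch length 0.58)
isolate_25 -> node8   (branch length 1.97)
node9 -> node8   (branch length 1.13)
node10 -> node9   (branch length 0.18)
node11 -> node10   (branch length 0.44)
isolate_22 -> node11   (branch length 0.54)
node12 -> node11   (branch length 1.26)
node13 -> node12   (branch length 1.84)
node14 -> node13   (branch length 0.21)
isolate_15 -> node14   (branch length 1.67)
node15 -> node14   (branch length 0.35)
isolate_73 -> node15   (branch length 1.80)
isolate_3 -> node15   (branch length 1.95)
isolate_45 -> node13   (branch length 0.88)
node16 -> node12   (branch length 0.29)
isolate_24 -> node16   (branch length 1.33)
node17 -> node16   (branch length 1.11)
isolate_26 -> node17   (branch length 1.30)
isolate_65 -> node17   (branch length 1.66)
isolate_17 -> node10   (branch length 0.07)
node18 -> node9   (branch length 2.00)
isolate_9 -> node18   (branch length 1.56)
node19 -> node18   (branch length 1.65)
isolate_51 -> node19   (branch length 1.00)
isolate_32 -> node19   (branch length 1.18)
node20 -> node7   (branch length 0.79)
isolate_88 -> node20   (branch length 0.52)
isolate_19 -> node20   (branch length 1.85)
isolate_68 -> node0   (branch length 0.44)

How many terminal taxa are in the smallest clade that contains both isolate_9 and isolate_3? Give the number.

12

The MRCA of isolate_9 and isolate_3 is the node subtending (((isolate_22,(((isolate_15,(isolate_73,isolate_3)),isolate_45),(isolate_24,(isolate_26,isolate_65)))),isolate_17),(isolate_9,(isolate_51,isolate_32))).
That clade contains 12 terminal taxa: isolate_15, isolate_17, isolate_22, isolate_24, isolate_26, isolate_3, isolate_32, isolate_45, isolate_51, isolate_65, isolate_73, isolate_9.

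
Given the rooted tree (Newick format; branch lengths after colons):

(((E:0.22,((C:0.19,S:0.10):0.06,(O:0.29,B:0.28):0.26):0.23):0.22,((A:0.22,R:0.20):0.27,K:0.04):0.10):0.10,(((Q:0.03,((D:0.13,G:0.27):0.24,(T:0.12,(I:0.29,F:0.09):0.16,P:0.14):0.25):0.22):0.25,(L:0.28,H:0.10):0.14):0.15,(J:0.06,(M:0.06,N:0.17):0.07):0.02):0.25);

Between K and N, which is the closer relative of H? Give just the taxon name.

N

The MRCA of H and N subtends (((Q,((D,G),(T,(I,F),P))),(L,H)),(J,(M,N))) (12 taxa).
The MRCA of H and K is the root, subtending the entire tree (20 taxa).
The first is nested inside the second, so H shares a more recent common ancestor with N.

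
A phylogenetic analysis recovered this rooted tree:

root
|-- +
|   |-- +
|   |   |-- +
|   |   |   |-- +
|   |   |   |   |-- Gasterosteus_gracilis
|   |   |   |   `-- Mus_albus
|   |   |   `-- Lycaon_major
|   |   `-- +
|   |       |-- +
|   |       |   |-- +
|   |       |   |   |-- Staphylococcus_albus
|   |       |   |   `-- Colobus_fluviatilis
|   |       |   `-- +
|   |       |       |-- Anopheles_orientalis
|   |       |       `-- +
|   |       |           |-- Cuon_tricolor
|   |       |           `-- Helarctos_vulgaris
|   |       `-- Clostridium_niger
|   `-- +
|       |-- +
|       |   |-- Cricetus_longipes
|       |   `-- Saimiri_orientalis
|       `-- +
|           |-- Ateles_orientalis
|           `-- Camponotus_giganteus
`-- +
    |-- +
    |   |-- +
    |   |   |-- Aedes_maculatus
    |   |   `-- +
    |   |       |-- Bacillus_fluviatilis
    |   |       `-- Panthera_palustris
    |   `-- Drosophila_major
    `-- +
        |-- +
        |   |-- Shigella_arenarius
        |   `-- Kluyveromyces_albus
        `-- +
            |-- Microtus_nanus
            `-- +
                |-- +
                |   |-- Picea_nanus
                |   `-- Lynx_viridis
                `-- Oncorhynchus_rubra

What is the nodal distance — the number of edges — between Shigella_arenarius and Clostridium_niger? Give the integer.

8

The MRCA of Shigella_arenarius and Clostridium_niger is the root of the tree.
From Shigella_arenarius up to that node: 4 branches. From Clostridium_niger up to the same node: 4 branches. Total: 4 + 4 = 8.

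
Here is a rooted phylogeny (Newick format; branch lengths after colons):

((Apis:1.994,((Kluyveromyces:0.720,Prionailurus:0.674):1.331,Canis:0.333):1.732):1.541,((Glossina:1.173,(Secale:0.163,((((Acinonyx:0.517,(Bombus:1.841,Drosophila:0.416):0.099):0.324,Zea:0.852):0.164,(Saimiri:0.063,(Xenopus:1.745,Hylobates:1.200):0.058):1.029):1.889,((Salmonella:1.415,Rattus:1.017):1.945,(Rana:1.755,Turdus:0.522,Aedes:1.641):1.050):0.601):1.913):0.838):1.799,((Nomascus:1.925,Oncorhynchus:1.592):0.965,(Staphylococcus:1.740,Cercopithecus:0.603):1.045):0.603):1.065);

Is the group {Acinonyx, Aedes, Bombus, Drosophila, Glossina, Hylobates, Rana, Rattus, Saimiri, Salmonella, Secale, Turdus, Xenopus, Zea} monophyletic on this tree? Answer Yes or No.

The most recent common ancestor of these taxa subtends (Glossina,(Secale,((((Acinonyx,(Bombus,Drosophila)),Zea),(Saimiri,(Xenopus,Hylobates))),((Salmonella,Rattus),(Rana,Turdus,Aedes))))).
That clade has exactly 14 tips — every listed taxon and nothing else — so the group is monophyletic.

Yes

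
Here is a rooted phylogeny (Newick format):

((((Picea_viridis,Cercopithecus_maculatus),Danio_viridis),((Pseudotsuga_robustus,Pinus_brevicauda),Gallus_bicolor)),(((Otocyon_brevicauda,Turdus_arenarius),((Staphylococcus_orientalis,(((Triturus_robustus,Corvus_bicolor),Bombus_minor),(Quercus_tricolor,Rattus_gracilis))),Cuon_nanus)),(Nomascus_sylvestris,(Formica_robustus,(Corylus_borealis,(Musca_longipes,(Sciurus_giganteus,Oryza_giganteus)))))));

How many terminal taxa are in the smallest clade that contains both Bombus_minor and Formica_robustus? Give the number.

15

The MRCA of Bombus_minor and Formica_robustus is the node subtending (((Otocyon_brevicauda,Turdus_arenarius),((Staphylococcus_orientalis,(((Triturus_robustus,Corvus_bicolor),Bombus_minor),(Quercus_tricolor,Rattus_gracilis))),Cuon_nanus)),(Nomascus_sylvestris,(Formica_robustus,(Corylus_borealis,(Musca_longipes,(Sciurus_giganteus,Oryza_giganteus)))))).
That clade contains 15 terminal taxa: Bombus_minor, Corvus_bicolor, Corylus_borealis, Cuon_nanus, Formica_robustus, Musca_longipes, Nomascus_sylvestris, Oryza_giganteus, Otocyon_brevicauda, Quercus_tricolor, Rattus_gracilis, Sciurus_giganteus, Staphylococcus_orientalis, Triturus_robustus, Turdus_arenarius.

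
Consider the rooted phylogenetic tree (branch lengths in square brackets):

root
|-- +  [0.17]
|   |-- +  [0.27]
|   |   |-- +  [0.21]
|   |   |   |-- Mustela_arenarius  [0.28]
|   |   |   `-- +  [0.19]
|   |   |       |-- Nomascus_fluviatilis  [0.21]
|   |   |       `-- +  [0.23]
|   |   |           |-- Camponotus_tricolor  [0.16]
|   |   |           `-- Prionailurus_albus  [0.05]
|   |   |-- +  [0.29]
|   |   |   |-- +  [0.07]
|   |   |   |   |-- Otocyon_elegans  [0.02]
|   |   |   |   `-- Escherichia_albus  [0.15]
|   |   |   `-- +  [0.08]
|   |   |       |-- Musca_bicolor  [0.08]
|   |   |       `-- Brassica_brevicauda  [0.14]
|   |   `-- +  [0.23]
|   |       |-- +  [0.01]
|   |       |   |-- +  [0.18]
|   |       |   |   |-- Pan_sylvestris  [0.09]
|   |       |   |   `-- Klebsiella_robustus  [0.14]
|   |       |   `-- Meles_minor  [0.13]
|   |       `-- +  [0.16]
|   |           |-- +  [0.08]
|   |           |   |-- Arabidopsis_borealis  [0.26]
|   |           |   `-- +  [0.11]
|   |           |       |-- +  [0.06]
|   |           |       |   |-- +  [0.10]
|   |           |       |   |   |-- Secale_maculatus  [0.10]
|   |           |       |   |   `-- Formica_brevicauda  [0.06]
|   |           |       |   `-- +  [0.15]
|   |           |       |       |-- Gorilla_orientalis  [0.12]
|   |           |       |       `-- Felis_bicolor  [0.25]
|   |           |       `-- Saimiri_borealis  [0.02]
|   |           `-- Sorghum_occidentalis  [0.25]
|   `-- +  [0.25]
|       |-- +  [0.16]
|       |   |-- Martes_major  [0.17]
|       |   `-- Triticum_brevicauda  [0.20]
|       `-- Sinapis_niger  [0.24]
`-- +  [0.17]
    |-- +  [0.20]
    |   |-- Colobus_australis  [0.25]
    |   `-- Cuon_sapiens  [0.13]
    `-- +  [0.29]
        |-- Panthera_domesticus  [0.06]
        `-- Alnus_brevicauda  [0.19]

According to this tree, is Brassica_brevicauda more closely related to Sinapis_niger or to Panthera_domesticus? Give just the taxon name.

Sinapis_niger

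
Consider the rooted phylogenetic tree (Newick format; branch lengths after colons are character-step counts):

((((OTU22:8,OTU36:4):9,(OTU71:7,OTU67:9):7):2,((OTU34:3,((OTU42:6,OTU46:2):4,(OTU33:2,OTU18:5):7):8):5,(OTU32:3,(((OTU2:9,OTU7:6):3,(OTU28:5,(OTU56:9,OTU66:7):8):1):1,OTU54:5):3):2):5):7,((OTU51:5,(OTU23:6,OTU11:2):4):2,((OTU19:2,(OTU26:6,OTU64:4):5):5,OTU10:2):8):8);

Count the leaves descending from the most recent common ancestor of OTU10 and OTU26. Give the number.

The MRCA of OTU10 and OTU26 is the node subtending ((OTU19,(OTU26,OTU64)),OTU10).
That clade contains 4 terminal taxa: OTU10, OTU19, OTU26, OTU64.

4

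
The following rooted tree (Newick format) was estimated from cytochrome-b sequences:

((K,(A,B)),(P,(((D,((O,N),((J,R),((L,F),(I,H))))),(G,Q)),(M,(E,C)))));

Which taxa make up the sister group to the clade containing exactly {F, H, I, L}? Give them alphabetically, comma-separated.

J, R

The clade containing exactly {F, H, I, L} attaches to the tree at the node subtending ((J,R),((L,F),(I,H))).
The other lineage descending from that same node — the sister group — is (J,R); its 2 tips in alphabetical order are the answer.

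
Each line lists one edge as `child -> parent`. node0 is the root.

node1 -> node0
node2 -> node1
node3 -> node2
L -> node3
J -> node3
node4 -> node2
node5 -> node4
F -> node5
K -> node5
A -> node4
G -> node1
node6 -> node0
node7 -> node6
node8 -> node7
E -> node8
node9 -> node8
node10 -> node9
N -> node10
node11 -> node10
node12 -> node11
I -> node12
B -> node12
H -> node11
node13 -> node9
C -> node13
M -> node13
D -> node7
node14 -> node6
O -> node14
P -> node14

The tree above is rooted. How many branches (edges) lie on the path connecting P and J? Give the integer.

7

The MRCA of P and J is the root of the tree.
From P up to that node: 3 branches. From J up to the same node: 4 branches. Total: 3 + 4 = 7.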